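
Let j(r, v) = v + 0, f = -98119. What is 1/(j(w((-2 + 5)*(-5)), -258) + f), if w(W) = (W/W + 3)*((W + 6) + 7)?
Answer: -1/98377 ≈ -1.0165e-5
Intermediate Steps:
w(W) = 52 + 4*W (w(W) = (1 + 3)*((6 + W) + 7) = 4*(13 + W) = 52 + 4*W)
j(r, v) = v
1/(j(w((-2 + 5)*(-5)), -258) + f) = 1/(-258 - 98119) = 1/(-98377) = -1/98377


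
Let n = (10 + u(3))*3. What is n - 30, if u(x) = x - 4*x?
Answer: -27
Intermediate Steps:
u(x) = -3*x
n = 3 (n = (10 - 3*3)*3 = (10 - 9)*3 = 1*3 = 3)
n - 30 = 3 - 30 = -27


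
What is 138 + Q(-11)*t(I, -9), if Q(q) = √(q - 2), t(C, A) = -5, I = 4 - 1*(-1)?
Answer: 138 - 5*I*√13 ≈ 138.0 - 18.028*I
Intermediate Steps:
I = 5 (I = 4 + 1 = 5)
Q(q) = √(-2 + q)
138 + Q(-11)*t(I, -9) = 138 + √(-2 - 11)*(-5) = 138 + √(-13)*(-5) = 138 + (I*√13)*(-5) = 138 - 5*I*√13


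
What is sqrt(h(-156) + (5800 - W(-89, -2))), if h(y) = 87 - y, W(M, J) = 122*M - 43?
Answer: 4*sqrt(1059) ≈ 130.17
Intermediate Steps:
W(M, J) = -43 + 122*M
sqrt(h(-156) + (5800 - W(-89, -2))) = sqrt((87 - 1*(-156)) + (5800 - (-43 + 122*(-89)))) = sqrt((87 + 156) + (5800 - (-43 - 10858))) = sqrt(243 + (5800 - 1*(-10901))) = sqrt(243 + (5800 + 10901)) = sqrt(243 + 16701) = sqrt(16944) = 4*sqrt(1059)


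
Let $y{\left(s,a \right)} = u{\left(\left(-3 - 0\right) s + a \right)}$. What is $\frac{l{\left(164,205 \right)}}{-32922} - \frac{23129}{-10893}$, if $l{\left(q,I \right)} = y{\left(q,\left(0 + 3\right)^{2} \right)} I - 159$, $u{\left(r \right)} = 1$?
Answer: $\frac{126825310}{59769891} \approx 2.1219$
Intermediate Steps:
$y{\left(s,a \right)} = 1$
$l{\left(q,I \right)} = -159 + I$ ($l{\left(q,I \right)} = 1 I - 159 = I - 159 = -159 + I$)
$\frac{l{\left(164,205 \right)}}{-32922} - \frac{23129}{-10893} = \frac{-159 + 205}{-32922} - \frac{23129}{-10893} = 46 \left(- \frac{1}{32922}\right) - - \frac{23129}{10893} = - \frac{23}{16461} + \frac{23129}{10893} = \frac{126825310}{59769891}$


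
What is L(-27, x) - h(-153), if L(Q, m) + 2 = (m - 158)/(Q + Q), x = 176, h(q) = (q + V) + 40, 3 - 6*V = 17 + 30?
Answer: 118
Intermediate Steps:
V = -22/3 (V = ½ - (17 + 30)/6 = ½ - ⅙*47 = ½ - 47/6 = -22/3 ≈ -7.3333)
h(q) = 98/3 + q (h(q) = (q - 22/3) + 40 = (-22/3 + q) + 40 = 98/3 + q)
L(Q, m) = -2 + (-158 + m)/(2*Q) (L(Q, m) = -2 + (m - 158)/(Q + Q) = -2 + (-158 + m)/((2*Q)) = -2 + (-158 + m)*(1/(2*Q)) = -2 + (-158 + m)/(2*Q))
L(-27, x) - h(-153) = (½)*(-158 + 176 - 4*(-27))/(-27) - (98/3 - 153) = (½)*(-1/27)*(-158 + 176 + 108) - 1*(-361/3) = (½)*(-1/27)*126 + 361/3 = -7/3 + 361/3 = 118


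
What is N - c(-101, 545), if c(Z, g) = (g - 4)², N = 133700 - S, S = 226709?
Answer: -385690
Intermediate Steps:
N = -93009 (N = 133700 - 1*226709 = 133700 - 226709 = -93009)
c(Z, g) = (-4 + g)²
N - c(-101, 545) = -93009 - (-4 + 545)² = -93009 - 1*541² = -93009 - 1*292681 = -93009 - 292681 = -385690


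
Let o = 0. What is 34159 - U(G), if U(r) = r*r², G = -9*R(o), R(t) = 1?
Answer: 34888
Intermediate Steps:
G = -9 (G = -9*1 = -9)
U(r) = r³
34159 - U(G) = 34159 - 1*(-9)³ = 34159 - 1*(-729) = 34159 + 729 = 34888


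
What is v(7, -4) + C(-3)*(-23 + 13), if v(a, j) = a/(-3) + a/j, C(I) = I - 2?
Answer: 551/12 ≈ 45.917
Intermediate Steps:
C(I) = -2 + I
v(a, j) = -a/3 + a/j (v(a, j) = a*(-⅓) + a/j = -a/3 + a/j)
v(7, -4) + C(-3)*(-23 + 13) = (-⅓*7 + 7/(-4)) + (-2 - 3)*(-23 + 13) = (-7/3 + 7*(-¼)) - 5*(-10) = (-7/3 - 7/4) + 50 = -49/12 + 50 = 551/12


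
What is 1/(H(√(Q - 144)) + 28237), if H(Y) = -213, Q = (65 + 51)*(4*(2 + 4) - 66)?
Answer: 1/28024 ≈ 3.5684e-5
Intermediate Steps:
Q = -4872 (Q = 116*(4*6 - 66) = 116*(24 - 66) = 116*(-42) = -4872)
1/(H(√(Q - 144)) + 28237) = 1/(-213 + 28237) = 1/28024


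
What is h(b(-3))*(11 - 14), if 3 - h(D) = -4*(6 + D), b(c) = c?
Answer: -45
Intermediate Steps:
h(D) = 27 + 4*D (h(D) = 3 - (-4)*(6 + D) = 3 - (-24 - 4*D) = 3 + (24 + 4*D) = 27 + 4*D)
h(b(-3))*(11 - 14) = (27 + 4*(-3))*(11 - 14) = (27 - 12)*(-3) = 15*(-3) = -45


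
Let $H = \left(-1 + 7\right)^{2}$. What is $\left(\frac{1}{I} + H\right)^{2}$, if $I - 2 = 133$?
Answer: $\frac{23629321}{18225} \approx 1296.5$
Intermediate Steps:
$I = 135$ ($I = 2 + 133 = 135$)
$H = 36$ ($H = 6^{2} = 36$)
$\left(\frac{1}{I} + H\right)^{2} = \left(\frac{1}{135} + 36\right)^{2} = \left(\frac{4861}{135}\right)^{2} = \frac{23629321}{18225}$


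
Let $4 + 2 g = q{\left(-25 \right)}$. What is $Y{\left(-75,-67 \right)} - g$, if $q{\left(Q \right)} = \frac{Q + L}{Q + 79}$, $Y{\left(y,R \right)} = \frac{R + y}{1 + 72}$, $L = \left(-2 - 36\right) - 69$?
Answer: $\frac{839}{657} \approx 1.277$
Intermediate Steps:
$L = -107$ ($L = -38 - 69 = -107$)
$Y{\left(y,R \right)} = \frac{R}{73} + \frac{y}{73}$ ($Y{\left(y,R \right)} = \frac{R + y}{73} = \left(R + y\right) \frac{1}{73} = \frac{R}{73} + \frac{y}{73}$)
$q{\left(Q \right)} = \frac{-107 + Q}{79 + Q}$ ($q{\left(Q \right)} = \frac{Q - 107}{Q + 79} = \frac{-107 + Q}{79 + Q}$)
$g = - \frac{29}{9}$ ($g = -2 + \frac{\frac{1}{79 - 25} \left(-107 - 25\right)}{2} = -2 + \frac{\frac{1}{54} \left(-132\right)}{2} = -2 + \frac{1}{2} \left(- \frac{22}{9}\right) = -2 - \frac{11}{9} = - \frac{29}{9} \approx -3.2222$)
$Y{\left(-75,-67 \right)} - g = \left(\frac{1}{73} \left(-67\right) + \frac{1}{73} \left(-75\right)\right) - - \frac{29}{9} = \left(- \frac{67}{73} - \frac{75}{73}\right) + \frac{29}{9} = - \frac{142}{73} + \frac{29}{9} = \frac{839}{657}$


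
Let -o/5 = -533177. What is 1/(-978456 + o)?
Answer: 1/1687429 ≈ 5.9262e-7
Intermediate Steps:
o = 2665885 (o = -5*(-533177) = 2665885)
1/(-978456 + o) = 1/(-978456 + 2665885) = 1/1687429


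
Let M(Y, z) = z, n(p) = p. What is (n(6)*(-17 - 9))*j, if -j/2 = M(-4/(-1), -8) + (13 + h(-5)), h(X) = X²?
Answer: 9360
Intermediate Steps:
j = -60 (j = -2*(-8 + (13 + (-5)²)) = -2*(-8 + (13 + 25)) = -2*(-8 + 38) = -2*30 = -60)
(n(6)*(-17 - 9))*j = (6*(-17 - 9))*(-60) = (6*(-26))*(-60) = -156*(-60) = 9360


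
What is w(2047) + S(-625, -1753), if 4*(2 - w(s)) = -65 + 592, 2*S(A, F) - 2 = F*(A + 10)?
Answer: 2155675/4 ≈ 5.3892e+5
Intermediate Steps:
S(A, F) = 1 + F*(10 + A)/2 (S(A, F) = 1 + (F*(A + 10))/2 = 1 + (F*(10 + A))/2 = 1 + F*(10 + A)/2)
w(s) = -519/4 (w(s) = 2 - (-65 + 592)/4 = 2 - 1/4*527 = 2 - 527/4 = -519/4)
w(2047) + S(-625, -1753) = -519/4 + (1 + 5*(-1753) + (1/2)*(-625)*(-1753)) = -519/4 + (1 - 8765 + 1095625/2) = -519/4 + 1078097/2 = 2155675/4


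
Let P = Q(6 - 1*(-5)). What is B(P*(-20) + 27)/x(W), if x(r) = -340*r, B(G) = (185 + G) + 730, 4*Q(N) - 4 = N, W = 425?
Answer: -3/500 ≈ -0.0060000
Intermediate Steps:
Q(N) = 1 + N/4
P = 15/4 (P = 1 + (6 - 1*(-5))/4 = 1 + (6 + 5)/4 = 1 + (1/4)*11 = 1 + 11/4 = 15/4 ≈ 3.7500)
B(G) = 915 + G
B(P*(-20) + 27)/x(W) = (915 + ((15/4)*(-20) + 27))/((-340*425)) = (915 + (-75 + 27))/(-144500) = (915 - 48)*(-1/144500) = 867*(-1/144500) = -3/500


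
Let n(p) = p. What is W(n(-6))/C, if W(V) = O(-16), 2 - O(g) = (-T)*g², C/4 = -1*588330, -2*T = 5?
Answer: 319/1176660 ≈ 0.00027111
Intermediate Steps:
T = -5/2 (T = -½*5 = -5/2 ≈ -2.5000)
C = -2353320 (C = 4*(-1*588330) = 4*(-588330) = -2353320)
O(g) = 2 - 5*g²/2 (O(g) = 2 - (-1*(-5/2))*g² = 2 - 5*g²/2)
W(V) = -638 (W(V) = 2 - 5/2*(-16)² = 2 - 5/2*256 = 2 - 640 = -638)
W(n(-6))/C = -638/(-2353320) = -638*(-1/2353320) = 319/1176660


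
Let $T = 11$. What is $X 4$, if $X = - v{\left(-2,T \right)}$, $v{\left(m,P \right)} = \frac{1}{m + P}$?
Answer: $- \frac{4}{9} \approx -0.44444$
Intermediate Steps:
$v{\left(m,P \right)} = \frac{1}{P + m}$
$X = - \frac{1}{9}$ ($X = - \frac{1}{11 - 2} = - \frac{1}{9} \approx -0.11111$)
$X 4 = \left(- \frac{1}{9}\right) 4 = - \frac{4}{9}$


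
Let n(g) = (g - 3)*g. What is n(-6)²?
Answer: 2916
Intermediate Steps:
n(g) = g*(-3 + g) (n(g) = (-3 + g)*g = g*(-3 + g))
n(-6)² = (-6*(-3 - 6))² = (-6*(-9))² = 54² = 2916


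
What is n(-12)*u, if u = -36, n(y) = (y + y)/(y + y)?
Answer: -36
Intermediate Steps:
n(y) = 1 (n(y) = (2*y)/((2*y)) = (2*y)*(1/(2*y)) = 1)
n(-12)*u = 1*(-36) = -36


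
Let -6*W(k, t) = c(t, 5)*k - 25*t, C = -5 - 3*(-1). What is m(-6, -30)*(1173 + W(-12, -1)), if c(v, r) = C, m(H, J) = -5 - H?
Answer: 6989/6 ≈ 1164.8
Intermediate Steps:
C = -2 (C = -5 + 3 = -2)
c(v, r) = -2
W(k, t) = k/3 + 25*t/6 (W(k, t) = -(-2*k - 25*t)/6 = -(-25*t - 2*k)/6 = k/3 + 25*t/6)
m(-6, -30)*(1173 + W(-12, -1)) = (-5 - 1*(-6))*(1173 + ((⅓)*(-12) + (25/6)*(-1))) = (-5 + 6)*(1173 + (-4 - 25/6)) = 1*(1173 - 49/6) = 1*(6989/6) = 6989/6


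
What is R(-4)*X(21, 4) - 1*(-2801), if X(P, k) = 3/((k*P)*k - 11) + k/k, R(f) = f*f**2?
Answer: 889333/325 ≈ 2736.4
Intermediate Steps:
R(f) = f**3
X(P, k) = 1 + 3/(-11 + P*k**2) (X(P, k) = 3/((P*k)*k - 11) + 1 = 3/(P*k**2 - 11) + 1 = 3/(-11 + P*k**2) + 1 = 1 + 3/(-11 + P*k**2))
R(-4)*X(21, 4) - 1*(-2801) = (-4)**3*((-8 + 21*4**2)/(-11 + 21*4**2)) - 1*(-2801) = -64*(-8 + 21*16)/(-11 + 21*16) + 2801 = -64*(-8 + 336)/(-11 + 336) + 2801 = -64*328/325 + 2801 = -20992/325 + 2801 = 889333/325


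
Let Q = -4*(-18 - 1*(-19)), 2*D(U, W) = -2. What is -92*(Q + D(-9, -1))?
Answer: 460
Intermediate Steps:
D(U, W) = -1 (D(U, W) = (½)*(-2) = -1)
Q = -4 (Q = -4*(-18 + 19) = -4*1 = -4)
-92*(Q + D(-9, -1)) = -92*(-4 - 1) = -92*(-5) = 460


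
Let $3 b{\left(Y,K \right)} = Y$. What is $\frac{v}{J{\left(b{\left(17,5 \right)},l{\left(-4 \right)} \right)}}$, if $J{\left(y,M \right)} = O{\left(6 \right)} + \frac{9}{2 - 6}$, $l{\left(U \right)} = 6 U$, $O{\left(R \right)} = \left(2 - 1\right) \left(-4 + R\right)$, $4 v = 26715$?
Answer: $-26715$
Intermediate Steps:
$v = \frac{26715}{4}$ ($v = \frac{1}{4} \cdot 26715 = \frac{26715}{4} \approx 6678.8$)
$b{\left(Y,K \right)} = \frac{Y}{3}$
$O{\left(R \right)} = -4 + R$ ($O{\left(R \right)} = 1 \left(-4 + R\right) = -4 + R$)
$J{\left(y,M \right)} = - \frac{1}{4}$ ($J{\left(y,M \right)} = \left(-4 + 6\right) + \frac{9}{2 - 6} = 2 + \frac{9}{-4} = 2 + 9 \left(- \frac{1}{4}\right) = 2 - \frac{9}{4} = - \frac{1}{4}$)
$\frac{v}{J{\left(b{\left(17,5 \right)},l{\left(-4 \right)} \right)}} = \frac{26715}{4 \left(- \frac{1}{4}\right)} = \frac{26715}{4} \left(-4\right) = -26715$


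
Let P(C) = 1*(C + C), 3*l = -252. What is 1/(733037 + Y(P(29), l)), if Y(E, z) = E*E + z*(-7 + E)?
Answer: 1/732117 ≈ 1.3659e-6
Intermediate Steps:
l = -84 (l = (⅓)*(-252) = -84)
P(C) = 2*C (P(C) = 1*(2*C) = 2*C)
Y(E, z) = E² + z*(-7 + E)
1/(733037 + Y(P(29), l)) = 1/(733037 + ((2*29)² - 7*(-84) + (2*29)*(-84))) = 1/(733037 + (58² + 588 + 58*(-84))) = 1/(733037 + (3364 + 588 - 4872)) = 1/(733037 - 920) = 1/732117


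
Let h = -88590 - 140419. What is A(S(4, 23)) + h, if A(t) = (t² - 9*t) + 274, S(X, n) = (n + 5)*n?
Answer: 180205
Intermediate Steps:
S(X, n) = n*(5 + n) (S(X, n) = (5 + n)*n = n*(5 + n))
A(t) = 274 + t² - 9*t
h = -229009
A(S(4, 23)) + h = (274 + (23*(5 + 23))² - 207*(5 + 23)) - 229009 = (274 + (23*28)² - 207*28) - 229009 = (274 + 644² - 9*644) - 229009 = (274 + 414736 - 5796) - 229009 = 409214 - 229009 = 180205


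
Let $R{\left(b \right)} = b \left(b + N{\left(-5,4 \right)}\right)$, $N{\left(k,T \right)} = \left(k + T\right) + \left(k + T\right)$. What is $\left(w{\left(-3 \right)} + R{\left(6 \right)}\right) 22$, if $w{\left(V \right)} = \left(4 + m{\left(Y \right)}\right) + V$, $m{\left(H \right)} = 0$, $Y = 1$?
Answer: $550$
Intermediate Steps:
$N{\left(k,T \right)} = 2 T + 2 k$ ($N{\left(k,T \right)} = \left(T + k\right) + \left(T + k\right) = 2 T + 2 k$)
$R{\left(b \right)} = b \left(-2 + b\right)$ ($R{\left(b \right)} = b \left(b + \left(2 \cdot 4 + 2 \left(-5\right)\right)\right) = b \left(b + \left(8 - 10\right)\right) = b \left(b - 2\right) = b \left(-2 + b\right)$)
$w{\left(V \right)} = 4 + V$ ($w{\left(V \right)} = \left(4 + 0\right) + V = 4 + V$)
$\left(w{\left(-3 \right)} + R{\left(6 \right)}\right) 22 = \left(\left(4 - 3\right) + 6 \left(-2 + 6\right)\right) 22 = \left(1 + 6 \cdot 4\right) 22 = \left(1 + 24\right) 22 = 25 \cdot 22 = 550$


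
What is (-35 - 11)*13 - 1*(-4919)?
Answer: 4321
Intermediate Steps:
(-35 - 11)*13 - 1*(-4919) = -46*13 + 4919 = -598 + 4919 = 4321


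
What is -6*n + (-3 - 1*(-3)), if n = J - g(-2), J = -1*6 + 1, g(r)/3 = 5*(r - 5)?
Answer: -600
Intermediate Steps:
g(r) = -75 + 15*r (g(r) = 3*(5*(r - 5)) = 3*(5*(-5 + r)) = 3*(-25 + 5*r) = -75 + 15*r)
J = -5 (J = -6 + 1 = -5)
n = 100 (n = -5 - (-75 + 15*(-2)) = -5 - (-75 - 30) = -5 - 1*(-105) = -5 + 105 = 100)
-6*n + (-3 - 1*(-3)) = -6*100 + (-3 - 1*(-3)) = -600 + (-3 + 3) = -600 + 0 = -600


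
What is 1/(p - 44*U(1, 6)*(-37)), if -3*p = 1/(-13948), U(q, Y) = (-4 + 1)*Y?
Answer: -41844/1226196575 ≈ -3.4125e-5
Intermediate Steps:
U(q, Y) = -3*Y
p = 1/41844 (p = -1/3/(-13948) = -1/3*(-1/13948) = 1/41844 ≈ 2.3898e-5)
1/(p - 44*U(1, 6)*(-37)) = 1/(1/41844 - (-132)*6*(-37)) = 1/(1/41844 - 44*(-18)*(-37)) = 1/(1/41844 + 792*(-37)) = 1/(1/41844 - 29304) = 1/(-1226196575/41844) = -41844/1226196575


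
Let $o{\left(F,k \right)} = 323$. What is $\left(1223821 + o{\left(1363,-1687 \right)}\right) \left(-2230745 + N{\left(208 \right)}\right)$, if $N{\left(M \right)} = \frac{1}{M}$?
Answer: $- \frac{35499790318131}{13} \approx -2.7308 \cdot 10^{12}$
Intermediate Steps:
$\left(1223821 + o{\left(1363,-1687 \right)}\right) \left(-2230745 + N{\left(208 \right)}\right) = \left(1223821 + 323\right) \left(-2230745 + \frac{1}{208}\right) = 1224144 \left(-2230745 + \frac{1}{208}\right) = 1224144 \left(- \frac{463994959}{208}\right) = - \frac{35499790318131}{13}$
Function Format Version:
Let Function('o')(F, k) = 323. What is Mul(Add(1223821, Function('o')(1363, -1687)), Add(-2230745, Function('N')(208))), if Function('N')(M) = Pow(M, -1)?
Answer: Rational(-35499790318131, 13) ≈ -2.7308e+12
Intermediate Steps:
Mul(Add(1223821, Function('o')(1363, -1687)), Add(-2230745, Function('N')(208))) = Mul(Add(1223821, 323), Add(-2230745, Pow(208, -1))) = Mul(1224144, Add(-2230745, Rational(1, 208))) = Mul(1224144, Rational(-463994959, 208)) = Rational(-35499790318131, 13)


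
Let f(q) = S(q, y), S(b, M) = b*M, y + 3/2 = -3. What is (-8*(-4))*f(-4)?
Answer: 576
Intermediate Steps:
y = -9/2 (y = -3/2 - 3 = -9/2 ≈ -4.5000)
S(b, M) = M*b
f(q) = -9*q/2
(-8*(-4))*f(-4) = (-8*(-4))*(-9/2*(-4)) = 32*18 = 576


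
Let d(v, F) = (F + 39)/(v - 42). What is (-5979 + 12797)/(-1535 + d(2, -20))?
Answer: -272720/61419 ≈ -4.4403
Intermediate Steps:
d(v, F) = (39 + F)/(-42 + v)
(-5979 + 12797)/(-1535 + d(2, -20)) = (-5979 + 12797)/(-1535 + (39 - 20)/(-42 + 2)) = 6818/(-1535 + 19/(-40)) = 6818/(-1535 - 1/40*19) = 6818/(-1535 - 19/40) = 6818/(-61419/40) = 6818*(-40/61419) = -272720/61419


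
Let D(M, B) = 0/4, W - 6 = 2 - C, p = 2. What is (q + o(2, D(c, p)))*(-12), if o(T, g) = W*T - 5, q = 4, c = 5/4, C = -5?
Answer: -300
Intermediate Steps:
W = 13 (W = 6 + (2 - 1*(-5)) = 6 + (2 + 5) = 6 + 7 = 13)
c = 5/4 (c = 5*(¼) = 5/4 ≈ 1.2500)
D(M, B) = 0 (D(M, B) = 0*(¼) = 0)
o(T, g) = -5 + 13*T (o(T, g) = 13*T - 5 = -5 + 13*T)
(q + o(2, D(c, p)))*(-12) = (4 + (-5 + 13*2))*(-12) = (4 + (-5 + 26))*(-12) = (4 + 21)*(-12) = 25*(-12) = -300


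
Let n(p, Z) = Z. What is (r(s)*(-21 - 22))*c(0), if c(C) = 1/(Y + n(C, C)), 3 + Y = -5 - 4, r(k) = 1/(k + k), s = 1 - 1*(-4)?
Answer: 43/120 ≈ 0.35833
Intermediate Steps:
s = 5 (s = 1 + 4 = 5)
r(k) = 1/(2*k)
Y = -12 (Y = -3 + (-5 - 4) = -3 - 9 = -12)
c(C) = 1/(-12 + C)
(r(s)*(-21 - 22))*c(0) = (((½)/5)*(-21 - 22))/(-12 + 0) = (((½)*(⅕))*(-43))/(-12) = ((⅒)*(-43))*(-1/12) = -43/10*(-1/12) = 43/120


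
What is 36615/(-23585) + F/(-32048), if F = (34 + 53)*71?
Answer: -263824413/151170416 ≈ -1.7452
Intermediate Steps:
F = 6177 (F = 87*71 = 6177)
36615/(-23585) + F/(-32048) = 36615/(-23585) + 6177/(-32048) = 36615*(-1/23585) + 6177*(-1/32048) = -7323/4717 - 6177/32048 = -263824413/151170416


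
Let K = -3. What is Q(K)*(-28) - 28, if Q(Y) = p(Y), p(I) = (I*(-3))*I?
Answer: 728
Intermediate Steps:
p(I) = -3*I² (p(I) = (-3*I)*I = -3*I²)
Q(Y) = -3*Y²
Q(K)*(-28) - 28 = -3*(-3)²*(-28) - 28 = -3*9*(-28) - 28 = -27*(-28) - 28 = 756 - 28 = 728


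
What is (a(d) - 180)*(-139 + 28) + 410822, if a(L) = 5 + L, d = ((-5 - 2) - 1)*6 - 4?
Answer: 436019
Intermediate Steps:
d = -52 (d = (-7 - 1)*6 - 4 = -8*6 - 4 = -48 - 4 = -52)
(a(d) - 180)*(-139 + 28) + 410822 = ((5 - 52) - 180)*(-139 + 28) + 410822 = (-47 - 180)*(-111) + 410822 = -227*(-111) + 410822 = 25197 + 410822 = 436019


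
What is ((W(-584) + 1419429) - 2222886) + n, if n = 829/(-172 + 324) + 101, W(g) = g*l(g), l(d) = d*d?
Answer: -30396968291/152 ≈ -1.9998e+8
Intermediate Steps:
l(d) = d²
W(g) = g³ (W(g) = g*g² = g³)
n = 16181/152 (n = 829/152 + 101 = 16181/152 ≈ 106.45)
((W(-584) + 1419429) - 2222886) + n = (((-584)³ + 1419429) - 2222886) + 16181/152 = ((-199176704 + 1419429) - 2222886) + 16181/152 = (-197757275 - 2222886) + 16181/152 = -199980161 + 16181/152 = -30396968291/152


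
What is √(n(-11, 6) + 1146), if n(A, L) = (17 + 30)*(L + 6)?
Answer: 3*√190 ≈ 41.352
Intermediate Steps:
n(A, L) = 282 + 47*L (n(A, L) = 47*(6 + L) = 282 + 47*L)
√(n(-11, 6) + 1146) = √((282 + 47*6) + 1146) = √((282 + 282) + 1146) = √(564 + 1146) = √1710 = 3*√190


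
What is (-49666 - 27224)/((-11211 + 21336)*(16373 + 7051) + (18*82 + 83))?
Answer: -6990/21560869 ≈ -0.00032420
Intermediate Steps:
(-49666 - 27224)/((-11211 + 21336)*(16373 + 7051) + (18*82 + 83)) = -76890/(10125*23424 + (1476 + 83)) = -76890/(237168000 + 1559) = -76890/237169559 = -76890*1/237169559 = -6990/21560869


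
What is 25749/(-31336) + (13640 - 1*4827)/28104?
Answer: -13983929/27520842 ≈ -0.50812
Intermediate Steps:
25749/(-31336) + (13640 - 1*4827)/28104 = 25749*(-1/31336) + (13640 - 4827)*(1/28104) = -25749/31336 + 8813*(1/28104) = -25749/31336 + 8813/28104 = -13983929/27520842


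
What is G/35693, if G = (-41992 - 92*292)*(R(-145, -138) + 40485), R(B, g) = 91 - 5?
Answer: -2793556776/35693 ≈ -78266.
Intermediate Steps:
R(B, g) = 86
G = -2793556776 (G = (-41992 - 92*292)*(86 + 40485) = (-41992 - 26864)*40571 = -68856*40571 = -2793556776)
G/35693 = -2793556776/35693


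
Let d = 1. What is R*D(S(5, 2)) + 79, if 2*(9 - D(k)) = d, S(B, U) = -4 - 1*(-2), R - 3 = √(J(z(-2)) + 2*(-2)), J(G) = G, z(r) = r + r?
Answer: 209/2 + 17*I*√2 ≈ 104.5 + 24.042*I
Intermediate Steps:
z(r) = 2*r
R = 3 + 2*I*√2 (R = 3 + √(2*(-2) + 2*(-2)) = 3 + √(-4 - 4) = 3 + √(-8) = 3 + 2*I*√2 ≈ 3.0 + 2.8284*I)
S(B, U) = -2 (S(B, U) = -4 + 2 = -2)
D(k) = 17/2 (D(k) = 9 - ½*1 = 9 - ½ = 17/2)
R*D(S(5, 2)) + 79 = (3 + 2*I*√2)*(17/2) + 79 = (51/2 + 17*I*√2) + 79 = 209/2 + 17*I*√2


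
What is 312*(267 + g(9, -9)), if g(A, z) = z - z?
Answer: 83304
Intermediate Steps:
g(A, z) = 0
312*(267 + g(9, -9)) = 312*(267 + 0) = 312*267 = 83304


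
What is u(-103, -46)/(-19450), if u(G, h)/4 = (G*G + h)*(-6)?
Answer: 126756/9725 ≈ 13.034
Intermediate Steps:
u(G, h) = -24*h - 24*G**2 (u(G, h) = 4*((G*G + h)*(-6)) = 4*((G**2 + h)*(-6)) = 4*((h + G**2)*(-6)) = 4*(-6*h - 6*G**2) = -24*h - 24*G**2)
u(-103, -46)/(-19450) = (-24*(-46) - 24*(-103)**2)/(-19450) = (1104 - 24*10609)*(-1/19450) = (1104 - 254616)*(-1/19450) = -253512*(-1/19450) = 126756/9725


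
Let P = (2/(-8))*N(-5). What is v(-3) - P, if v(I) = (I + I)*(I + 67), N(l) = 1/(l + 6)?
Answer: -1535/4 ≈ -383.75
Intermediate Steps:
N(l) = 1/(6 + l)
v(I) = 2*I*(67 + I) (v(I) = (2*I)*(67 + I) = 2*I*(67 + I))
P = -¼ (P = (2/(-8))/(6 - 5) = -⅛*2/1 = -¼*1 = -¼ ≈ -0.25000)
v(-3) - P = 2*(-3)*(67 - 3) - 1*(-¼) = 2*(-3)*64 + ¼ = -384 + ¼ = -1535/4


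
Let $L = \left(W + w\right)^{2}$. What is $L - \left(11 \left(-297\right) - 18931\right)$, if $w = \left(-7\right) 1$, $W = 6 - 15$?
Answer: $22454$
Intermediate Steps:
$W = -9$ ($W = 6 - 15 = -9$)
$w = -7$
$L = 256$ ($L = \left(-9 - 7\right)^{2} = \left(-16\right)^{2} = 256$)
$L - \left(11 \left(-297\right) - 18931\right) = 256 - \left(11 \left(-297\right) - 18931\right) = 256 - \left(-3267 - 18931\right) = 256 - -22198 = 256 + 22198 = 22454$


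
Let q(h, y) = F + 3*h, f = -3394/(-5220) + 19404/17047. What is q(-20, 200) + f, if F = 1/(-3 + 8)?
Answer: -2581088467/44492670 ≈ -58.012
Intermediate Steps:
F = ⅕ (F = 1/5 = ⅕ ≈ 0.20000)
f = 79573199/44492670 (f = -3394*(-1/5220) + 19404*(1/17047) = 1697/2610 + 19404/17047 = 79573199/44492670 ≈ 1.7885)
q(h, y) = ⅕ + 3*h
q(-20, 200) + f = (⅕ + 3*(-20)) + 79573199/44492670 = (⅕ - 60) + 79573199/44492670 = -299/5 + 79573199/44492670 = -2581088467/44492670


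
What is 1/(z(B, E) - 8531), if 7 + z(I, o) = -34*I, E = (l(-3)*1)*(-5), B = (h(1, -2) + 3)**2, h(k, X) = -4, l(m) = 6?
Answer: -1/8572 ≈ -0.00011666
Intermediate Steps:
B = 1 (B = (-4 + 3)**2 = (-1)**2 = 1)
E = -30 (E = (6*1)*(-5) = 6*(-5) = -30)
z(I, o) = -7 - 34*I
1/(z(B, E) - 8531) = 1/((-7 - 34*1) - 8531) = 1/((-7 - 34) - 8531) = 1/(-41 - 8531) = 1/(-8572) = -1/8572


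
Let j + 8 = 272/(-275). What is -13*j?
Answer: 32136/275 ≈ 116.86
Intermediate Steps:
j = -2472/275 (j = -8 + 272/(-275) = -8 + 272*(-1/275) = -8 - 272/275 = -2472/275 ≈ -8.9891)
-13*j = -13*(-2472/275) = 32136/275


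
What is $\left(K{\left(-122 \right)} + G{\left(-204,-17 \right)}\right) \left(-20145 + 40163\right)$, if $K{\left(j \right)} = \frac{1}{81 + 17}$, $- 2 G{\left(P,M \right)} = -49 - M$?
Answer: $\frac{15704121}{49} \approx 3.2049 \cdot 10^{5}$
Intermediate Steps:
$G{\left(P,M \right)} = \frac{49}{2} + \frac{M}{2}$ ($G{\left(P,M \right)} = - \frac{-49 - M}{2} = \frac{49}{2} + \frac{M}{2}$)
$K{\left(j \right)} = \frac{1}{98}$
$\left(K{\left(-122 \right)} + G{\left(-204,-17 \right)}\right) \left(-20145 + 40163\right) = \left(\frac{1}{98} + \left(\frac{49}{2} + \frac{1}{2} \left(-17\right)\right)\right) \left(-20145 + 40163\right) = \left(\frac{1}{98} + \left(\frac{49}{2} - \frac{17}{2}\right)\right) 20018 = \left(\frac{1}{98} + 16\right) 20018 = \frac{1569}{98} \cdot 20018 = \frac{15704121}{49}$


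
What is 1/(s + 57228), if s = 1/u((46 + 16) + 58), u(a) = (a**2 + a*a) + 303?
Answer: 29103/1665506485 ≈ 1.7474e-5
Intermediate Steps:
u(a) = 303 + 2*a**2 (u(a) = (a**2 + a**2) + 303 = 2*a**2 + 303 = 303 + 2*a**2)
s = 1/29103 (s = 1/(303 + 2*((46 + 16) + 58)**2) = 1/(303 + 2*(62 + 58)**2) = 1/(303 + 2*120**2) = 1/(303 + 2*14400) = 1/(303 + 28800) = 1/29103 ≈ 3.4361e-5)
1/(s + 57228) = 1/(1/29103 + 57228) = 1/(1665506485/29103) = 29103/1665506485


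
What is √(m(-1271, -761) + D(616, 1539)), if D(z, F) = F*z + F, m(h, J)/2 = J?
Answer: √948041 ≈ 973.67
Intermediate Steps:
m(h, J) = 2*J
D(z, F) = F + F*z
√(m(-1271, -761) + D(616, 1539)) = √(2*(-761) + 1539*(1 + 616)) = √(-1522 + 1539*617) = √(-1522 + 949563) = √948041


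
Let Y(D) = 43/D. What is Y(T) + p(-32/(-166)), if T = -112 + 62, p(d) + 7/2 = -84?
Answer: -2209/25 ≈ -88.360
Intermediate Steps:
p(d) = -175/2 (p(d) = -7/2 - 84 = -175/2)
T = -50
Y(T) + p(-32/(-166)) = 43/(-50) - 175/2 = 43*(-1/50) - 175/2 = -43/50 - 175/2 = -2209/25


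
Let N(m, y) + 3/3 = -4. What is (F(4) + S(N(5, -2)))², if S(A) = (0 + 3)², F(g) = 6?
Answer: 225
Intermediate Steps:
N(m, y) = -5 (N(m, y) = -1 - 4 = -5)
S(A) = 9 (S(A) = 3² = 9)
(F(4) + S(N(5, -2)))² = (6 + 9)² = 15² = 225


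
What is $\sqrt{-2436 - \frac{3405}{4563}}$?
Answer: $\frac{i \sqrt{3706291}}{39} \approx 49.363 i$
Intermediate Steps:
$\sqrt{-2436 - \frac{3405}{4563}} = \sqrt{-2436 - \frac{1135}{1521}} = \sqrt{- \frac{3706291}{1521}} = \frac{i \sqrt{3706291}}{39}$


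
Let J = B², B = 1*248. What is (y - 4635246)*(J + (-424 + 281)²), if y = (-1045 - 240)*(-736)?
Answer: -302364446158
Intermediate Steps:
B = 248
J = 61504 (J = 248² = 61504)
y = 945760 (y = -1285*(-736) = 945760)
(y - 4635246)*(J + (-424 + 281)²) = (945760 - 4635246)*(61504 + (-424 + 281)²) = -3689486*(61504 + (-143)²) = -3689486*(61504 + 20449) = -3689486*81953 = -302364446158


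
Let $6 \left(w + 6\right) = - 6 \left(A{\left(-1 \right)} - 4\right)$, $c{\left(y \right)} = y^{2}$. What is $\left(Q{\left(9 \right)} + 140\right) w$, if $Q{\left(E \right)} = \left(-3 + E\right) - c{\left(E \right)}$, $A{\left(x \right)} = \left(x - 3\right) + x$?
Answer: $195$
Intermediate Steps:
$A{\left(x \right)} = -3 + 2 x$ ($A{\left(x \right)} = \left(-3 + x\right) + x = -3 + 2 x$)
$w = 3$ ($w = -6 + \frac{\left(-6\right) \left(\left(-3 + 2 \left(-1\right)\right) - 4\right)}{6} = -6 + \frac{\left(-6\right) \left(\left(-3 - 2\right) - 4\right)}{6} = -6 + \frac{\left(-6\right) \left(-5 - 4\right)}{6} = -6 + \frac{\left(-6\right) \left(-9\right)}{6} = -6 + \frac{1}{6} \cdot 54 = -6 + 9 = 3$)
$Q{\left(E \right)} = -3 + E - E^{2}$ ($Q{\left(E \right)} = \left(-3 + E\right) - E^{2} = -3 + E - E^{2}$)
$\left(Q{\left(9 \right)} + 140\right) w = \left(\left(-3 + 9 - 9^{2}\right) + 140\right) 3 = \left(\left(-3 + 9 - 81\right) + 140\right) 3 = \left(-75 + 140\right) 3 = 65 \cdot 3 = 195$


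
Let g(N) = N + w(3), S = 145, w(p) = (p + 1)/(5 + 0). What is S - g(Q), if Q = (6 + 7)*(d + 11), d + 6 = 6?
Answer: 6/5 ≈ 1.2000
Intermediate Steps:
d = 0 (d = -6 + 6 = 0)
w(p) = 1/5 + p/5 (w(p) = (1 + p)/5 = (1 + p)*(1/5) = 1/5 + p/5)
Q = 143 (Q = (6 + 7)*(0 + 11) = 13*11 = 143)
g(N) = 4/5 + N (g(N) = N + (1/5 + (1/5)*3) = N + (1/5 + 3/5) = N + 4/5 = 4/5 + N)
S - g(Q) = 145 - (4/5 + 143) = 145 - 1*719/5 = 145 - 719/5 = 6/5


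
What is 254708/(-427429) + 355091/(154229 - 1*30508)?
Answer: 120263462571/52881943309 ≈ 2.2742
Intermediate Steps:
254708/(-427429) + 355091/(154229 - 1*30508) = 254708*(-1/427429) + 355091/(154229 - 30508) = -254708/427429 + 355091/123721 = 120263462571/52881943309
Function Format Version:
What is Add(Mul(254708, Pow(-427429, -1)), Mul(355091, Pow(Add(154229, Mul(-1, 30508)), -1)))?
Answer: Rational(120263462571, 52881943309) ≈ 2.2742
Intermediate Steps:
Add(Mul(254708, Pow(-427429, -1)), Mul(355091, Pow(Add(154229, Mul(-1, 30508)), -1))) = Add(Mul(254708, Rational(-1, 427429)), Mul(355091, Pow(Add(154229, -30508), -1))) = Add(Rational(-254708, 427429), Mul(355091, Pow(123721, -1))) = Add(Rational(-254708, 427429), Mul(355091, Rational(1, 123721))) = Add(Rational(-254708, 427429), Rational(355091, 123721)) = Rational(120263462571, 52881943309)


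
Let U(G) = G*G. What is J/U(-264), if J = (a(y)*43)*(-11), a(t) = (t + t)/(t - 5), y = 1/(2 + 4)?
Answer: 43/91872 ≈ 0.00046804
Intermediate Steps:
y = 1/6 ≈ 0.16667
U(G) = G**2
a(t) = 2*t/(-5 + t) (a(t) = (2*t)/(-5 + t) = 2*t/(-5 + t))
J = 946/29 (J = ((2*(1/6)/(-5 + 1/6))*43)*(-11) = ((2*(1/6)/(-29/6))*43)*(-11) = ((2*(1/6)*(-6/29))*43)*(-11) = -2/29*43*(-11) = -86/29*(-11) = 946/29 ≈ 32.621)
J/U(-264) = 946/(29*((-264)**2)) = (946/29)/69696 = (946/29)*(1/69696) = 43/91872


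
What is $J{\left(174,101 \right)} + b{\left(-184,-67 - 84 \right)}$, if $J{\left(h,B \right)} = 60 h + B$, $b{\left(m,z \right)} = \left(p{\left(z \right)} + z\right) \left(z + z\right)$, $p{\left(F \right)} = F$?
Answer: $101745$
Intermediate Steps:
$b{\left(m,z \right)} = 4 z^{2}$ ($b{\left(m,z \right)} = \left(z + z\right) \left(z + z\right) = 2 z 2 z = 4 z^{2}$)
$J{\left(h,B \right)} = B + 60 h$
$J{\left(174,101 \right)} + b{\left(-184,-67 - 84 \right)} = \left(101 + 60 \cdot 174\right) + 4 \left(-67 - 84\right)^{2} = \left(101 + 10440\right) + 4 \left(-67 - 84\right)^{2} = 10541 + 4 \left(-151\right)^{2} = 10541 + 4 \cdot 22801 = 10541 + 91204 = 101745$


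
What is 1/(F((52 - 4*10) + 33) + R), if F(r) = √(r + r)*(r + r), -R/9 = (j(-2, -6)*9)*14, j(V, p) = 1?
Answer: -7/3438 - 5*√10/10314 ≈ -0.0035691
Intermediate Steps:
R = -1134 (R = -9*1*9*14 = -81*14 = -9*126 = -1134)
F(r) = 2*√2*r^(3/2) (F(r) = √(2*r)*(2*r) = (√2*√r)*(2*r) = 2*√2*r^(3/2))
1/(F((52 - 4*10) + 33) + R) = 1/(2*√2*((52 - 4*10) + 33)^(3/2) - 1134) = 1/(2*√2*((52 - 40) + 33)^(3/2) - 1134) = 1/(2*√2*(12 + 33)^(3/2) - 1134) = 1/(2*√2*45^(3/2) - 1134) = 1/(2*√2*(135*√5) - 1134) = 1/(270*√10 - 1134) = 1/(-1134 + 270*√10)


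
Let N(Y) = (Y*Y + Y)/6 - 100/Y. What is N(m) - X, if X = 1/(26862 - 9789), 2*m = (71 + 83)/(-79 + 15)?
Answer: 127936416689/1538482176 ≈ 83.158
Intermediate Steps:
m = -77/64 (m = ((71 + 83)/(-79 + 15))/2 = (154/(-64))/2 = (154*(-1/64))/2 = (½)*(-77/32) = -77/64 ≈ -1.2031)
N(Y) = -100/Y + Y/6 + Y²/6 (N(Y) = (Y² + Y)*(⅙) - 100/Y = (Y + Y²)*(⅙) - 100/Y = (Y/6 + Y²/6) - 100/Y = -100/Y + Y/6 + Y²/6)
X = 1/17073 ≈ 5.8572e-5
N(m) - X = (-600 + (-77/64)²*(1 - 77/64))/(6*(-77/64)) - 1*1/17073 = (⅙)*(-64/77)*(-600 + (5929/4096)*(-13/64)) - 1/17073 = (⅙)*(-64/77)*(-600 - 77077/262144) - 1/17073 = (⅙)*(-64/77)*(-157363477/262144) - 1/17073 = 157363477/1892352 - 1/17073 = 127936416689/1538482176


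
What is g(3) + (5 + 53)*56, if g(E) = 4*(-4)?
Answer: 3232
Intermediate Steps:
g(E) = -16
g(3) + (5 + 53)*56 = -16 + (5 + 53)*56 = -16 + 58*56 = -16 + 3248 = 3232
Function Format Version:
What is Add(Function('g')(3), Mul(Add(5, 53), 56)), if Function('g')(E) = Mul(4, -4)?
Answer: 3232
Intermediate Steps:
Function('g')(E) = -16
Add(Function('g')(3), Mul(Add(5, 53), 56)) = Add(-16, Mul(Add(5, 53), 56)) = Add(-16, Mul(58, 56)) = Add(-16, 3248) = 3232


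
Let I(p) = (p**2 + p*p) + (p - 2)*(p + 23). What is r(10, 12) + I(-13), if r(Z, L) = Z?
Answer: 198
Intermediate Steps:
I(p) = 2*p**2 + (-2 + p)*(23 + p) (I(p) = (p**2 + p**2) + (-2 + p)*(23 + p) = 2*p**2 + (-2 + p)*(23 + p))
r(10, 12) + I(-13) = 10 + (-46 + 3*(-13)**2 + 21*(-13)) = 10 + (-46 + 3*169 - 273) = 10 + (-46 + 507 - 273) = 10 + 188 = 198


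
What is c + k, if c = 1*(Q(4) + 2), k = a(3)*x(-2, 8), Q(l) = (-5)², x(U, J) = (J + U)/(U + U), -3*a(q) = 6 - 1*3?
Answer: 57/2 ≈ 28.500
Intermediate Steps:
a(q) = -1 (a(q) = -(6 - 1*3)/3 = -(6 - 3)/3 = -⅓*3 = -1)
x(U, J) = (J + U)/(2*U) (x(U, J) = (J + U)/((2*U)) = (J + U)*(1/(2*U)) = (J + U)/(2*U))
Q(l) = 25
k = 3/2 (k = -(8 - 2)/(2*(-2)) = -(-1)*6/(2*2) = -1*(-3/2) = 3/2 ≈ 1.5000)
c = 27 (c = 1*(25 + 2) = 1*27 = 27)
c + k = 27 + 3/2 = 57/2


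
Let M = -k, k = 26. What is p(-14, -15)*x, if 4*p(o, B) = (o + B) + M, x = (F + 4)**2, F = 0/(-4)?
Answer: -220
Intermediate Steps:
F = 0 (F = 0*(-1/4) = 0)
x = 16 (x = (0 + 4)**2 = 4**2 = 16)
M = -26 (M = -1*26 = -26)
p(o, B) = -13/2 + B/4 + o/4 (p(o, B) = ((o + B) - 26)/4 = ((B + o) - 26)/4 = (-26 + B + o)/4 = -13/2 + B/4 + o/4)
p(-14, -15)*x = (-13/2 + (1/4)*(-15) + (1/4)*(-14))*16 = (-13/2 - 15/4 - 7/2)*16 = -55/4*16 = -220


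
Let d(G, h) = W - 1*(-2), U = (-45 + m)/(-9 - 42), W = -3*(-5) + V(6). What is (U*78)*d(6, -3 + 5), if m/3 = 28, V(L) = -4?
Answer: -13182/17 ≈ -775.41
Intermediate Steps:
m = 84 (m = 3*28 = 84)
W = 11 (W = -3*(-5) - 4 = 15 - 4 = 11)
U = -13/17 (U = (-45 + 84)/(-9 - 42) = 39/(-51) = 39*(-1/51) = -13/17 ≈ -0.76471)
d(G, h) = 13 (d(G, h) = 11 - 1*(-2) = 11 + 2 = 13)
(U*78)*d(6, -3 + 5) = -13/17*78*13 = -1014/17*13 = -13182/17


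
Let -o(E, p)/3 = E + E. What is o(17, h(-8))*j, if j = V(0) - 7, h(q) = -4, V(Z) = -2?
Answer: 918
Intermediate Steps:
o(E, p) = -6*E (o(E, p) = -3*(E + E) = -6*E)
j = -9 (j = -2 - 7 = -9)
o(17, h(-8))*j = -6*17*(-9) = -102*(-9) = 918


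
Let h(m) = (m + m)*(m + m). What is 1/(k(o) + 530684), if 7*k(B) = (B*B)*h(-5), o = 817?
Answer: 7/70463688 ≈ 9.9342e-8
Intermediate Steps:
h(m) = 4*m² (h(m) = (2*m)*(2*m) = 4*m²)
k(B) = 100*B²/7 (k(B) = ((B*B)*(4*(-5)²))/7 = (B²*(4*25))/7 = (B²*100)/7 = (100*B²)/7 = 100*B²/7)
1/(k(o) + 530684) = 1/((100/7)*817² + 530684) = 1/((100/7)*667489 + 530684) = 1/(66748900/7 + 530684) = 1/(70463688/7) = 7/70463688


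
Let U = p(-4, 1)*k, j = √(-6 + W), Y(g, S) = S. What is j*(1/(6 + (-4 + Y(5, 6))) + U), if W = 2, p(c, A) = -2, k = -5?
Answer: 81*I/4 ≈ 20.25*I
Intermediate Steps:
j = 2*I (j = √(-6 + 2) = √(-4) = 2*I ≈ 2.0*I)
U = 10 (U = -2*(-5) = 10)
j*(1/(6 + (-4 + Y(5, 6))) + U) = (2*I)*(1/(6 + (-4 + 6)) + 10) = (2*I)*(1/(6 + 2) + 10) = (2*I)*(1/8 + 10) = (2*I)*(⅛ + 10) = (2*I)*(81/8) = 81*I/4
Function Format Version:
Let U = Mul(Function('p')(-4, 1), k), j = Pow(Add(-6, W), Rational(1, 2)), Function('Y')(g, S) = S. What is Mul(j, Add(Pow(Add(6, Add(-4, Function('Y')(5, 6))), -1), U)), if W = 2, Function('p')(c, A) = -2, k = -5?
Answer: Mul(Rational(81, 4), I) ≈ Mul(20.250, I)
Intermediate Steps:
j = Mul(2, I) (j = Pow(Add(-6, 2), Rational(1, 2)) = Pow(-4, Rational(1, 2)) = Mul(2, I) ≈ Mul(2.0000, I))
U = 10 (U = Mul(-2, -5) = 10)
Mul(j, Add(Pow(Add(6, Add(-4, Function('Y')(5, 6))), -1), U)) = Mul(Mul(2, I), Add(Pow(Add(6, Add(-4, 6)), -1), 10)) = Mul(Mul(2, I), Add(Pow(Add(6, 2), -1), 10)) = Mul(Mul(2, I), Add(Pow(8, -1), 10)) = Mul(Mul(2, I), Add(Rational(1, 8), 10)) = Mul(Mul(2, I), Rational(81, 8)) = Mul(Rational(81, 4), I)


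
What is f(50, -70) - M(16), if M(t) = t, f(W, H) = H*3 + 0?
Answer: -226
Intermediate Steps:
f(W, H) = 3*H (f(W, H) = 3*H + 0 = 3*H)
f(50, -70) - M(16) = 3*(-70) - 1*16 = -210 - 16 = -226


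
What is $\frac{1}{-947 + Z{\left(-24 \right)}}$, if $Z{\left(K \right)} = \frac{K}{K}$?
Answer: $- \frac{1}{946} \approx -0.0010571$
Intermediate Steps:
$Z{\left(K \right)} = 1$
$\frac{1}{-947 + Z{\left(-24 \right)}} = \frac{1}{-947 + 1} = \frac{1}{-946} = - \frac{1}{946}$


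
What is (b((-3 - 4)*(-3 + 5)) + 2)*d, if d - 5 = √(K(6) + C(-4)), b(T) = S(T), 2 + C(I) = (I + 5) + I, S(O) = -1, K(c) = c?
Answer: 6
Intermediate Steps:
C(I) = 3 + 2*I (C(I) = -2 + ((I + 5) + I) = -2 + ((5 + I) + I) = -2 + (5 + 2*I) = 3 + 2*I)
b(T) = -1
d = 6 (d = 5 + √(6 + (3 + 2*(-4))) = 5 + √(6 + (3 - 8)) = 5 + √(6 - 5) = 5 + √1 = 5 + 1 = 6)
(b((-3 - 4)*(-3 + 5)) + 2)*d = (-1 + 2)*6 = 1*6 = 6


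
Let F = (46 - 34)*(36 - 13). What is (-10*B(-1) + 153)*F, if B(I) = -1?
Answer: 44988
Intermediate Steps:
F = 276 (F = 12*23 = 276)
(-10*B(-1) + 153)*F = (-10*(-1) + 153)*276 = (10 + 153)*276 = 163*276 = 44988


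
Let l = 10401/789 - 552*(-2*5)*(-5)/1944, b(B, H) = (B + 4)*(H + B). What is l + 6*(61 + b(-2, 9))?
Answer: 9564727/21303 ≈ 448.98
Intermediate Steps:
b(B, H) = (4 + B)*(B + H)
l = -21623/21303 (l = 10401*(1/789) - (-5520)*(-5)*(1/1944) = 3467/263 - 552*50*(1/1944) = 3467/263 - 27600*1/1944 = 3467/263 - 1150/81 = -21623/21303 ≈ -1.0150)
l + 6*(61 + b(-2, 9)) = -21623/21303 + 6*(61 + ((-2)**2 + 4*(-2) + 4*9 - 2*9)) = -21623/21303 + 6*(61 + (4 - 8 + 36 - 18)) = -21623/21303 + 6*(61 + 14) = -21623/21303 + 6*75 = -21623/21303 + 450 = 9564727/21303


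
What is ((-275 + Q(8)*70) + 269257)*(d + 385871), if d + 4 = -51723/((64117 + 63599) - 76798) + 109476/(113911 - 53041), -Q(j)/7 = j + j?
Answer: 3718010379366329039/36897365 ≈ 1.0077e+11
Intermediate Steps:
Q(j) = -14*j (Q(j) = -7*(j + j) = -14*j)
d = -237418921/73794730 (d = -4 + (-51723/((64117 + 63599) - 76798) + 109476/(113911 - 53041)) = -4 + (-51723/(127716 - 76798) + 109476/60870) = -4 + (-51723/50918 + 109476*(1/60870)) = -4 + (-51723*1/50918 + 18246/10145) = -4 + (-7389/7274 + 18246/10145) = -4 + 57759999/73794730 = -237418921/73794730 ≈ -3.2173)
((-275 + Q(8)*70) + 269257)*(d + 385871) = ((-275 - 14*8*70) + 269257)*(-237418921/73794730 + 385871) = ((-275 - 112*70) + 269257)*(28475008840909/73794730) = ((-275 - 7840) + 269257)*(28475008840909/73794730) = (-8115 + 269257)*(28475008840909/73794730) = 261142*(28475008840909/73794730) = 3718010379366329039/36897365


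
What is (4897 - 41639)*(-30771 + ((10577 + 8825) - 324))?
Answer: 429624206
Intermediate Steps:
(4897 - 41639)*(-30771 + ((10577 + 8825) - 324)) = -36742*(-30771 + (19402 - 324)) = -36742*(-30771 + 19078) = -36742*(-11693) = 429624206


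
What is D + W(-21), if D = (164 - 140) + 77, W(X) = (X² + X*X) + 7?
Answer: 990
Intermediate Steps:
W(X) = 7 + 2*X² (W(X) = (X² + X²) + 7 = 2*X² + 7 = 7 + 2*X²)
D = 101 (D = 24 + 77 = 101)
D + W(-21) = 101 + (7 + 2*(-21)²) = 101 + (7 + 2*441) = 101 + (7 + 882) = 101 + 889 = 990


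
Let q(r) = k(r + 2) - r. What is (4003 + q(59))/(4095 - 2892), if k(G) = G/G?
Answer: 1315/401 ≈ 3.2793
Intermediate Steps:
k(G) = 1
q(r) = 1 - r
(4003 + q(59))/(4095 - 2892) = (4003 + (1 - 1*59))/(4095 - 2892) = (4003 + (1 - 59))/1203 = (4003 - 58)*(1/1203) = 3945*(1/1203) = 1315/401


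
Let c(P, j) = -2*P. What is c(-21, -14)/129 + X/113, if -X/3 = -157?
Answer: 21835/4859 ≈ 4.4937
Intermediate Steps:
X = 471 (X = -3*(-157) = 471)
c(-21, -14)/129 + X/113 = -2*(-21)/129 + 471/113 = 42*(1/129) + 471*(1/113) = 14/43 + 471/113 = 21835/4859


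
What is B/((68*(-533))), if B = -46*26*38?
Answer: 874/697 ≈ 1.2539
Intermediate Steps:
B = -45448 (B = -1196*38 = -1*45448 = -45448)
B/((68*(-533))) = -45448/(68*(-533)) = -45448/(-36244) = -45448*(-1/36244) = 874/697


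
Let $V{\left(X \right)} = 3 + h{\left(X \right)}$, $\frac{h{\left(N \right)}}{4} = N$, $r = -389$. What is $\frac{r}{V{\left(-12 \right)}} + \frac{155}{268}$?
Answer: $\frac{111227}{12060} \approx 9.2228$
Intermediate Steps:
$h{\left(N \right)} = 4 N$
$V{\left(X \right)} = 3 + 4 X$
$\frac{r}{V{\left(-12 \right)}} + \frac{155}{268} = - \frac{389}{3 + 4 \left(-12\right)} + \frac{155}{268} = - \frac{389}{3 - 48} + 155 \cdot \frac{1}{268} = - \frac{389}{-45} + \frac{155}{268} = \left(-389\right) \left(- \frac{1}{45}\right) + \frac{155}{268} = \frac{389}{45} + \frac{155}{268} = \frac{111227}{12060}$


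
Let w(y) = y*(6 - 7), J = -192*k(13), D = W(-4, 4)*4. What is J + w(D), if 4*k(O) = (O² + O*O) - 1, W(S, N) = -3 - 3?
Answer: -16152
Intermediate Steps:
W(S, N) = -6
k(O) = -¼ + O²/2 (k(O) = ((O² + O*O) - 1)/4 = ((O² + O²) - 1)/4 = (2*O² - 1)/4 = (-1 + 2*O²)/4 = -¼ + O²/2)
D = -24 (D = -6*4 = -24)
J = -16176 (J = -192*(-¼ + (½)*13²) = -192*(-¼ + (½)*169) = -192*(-¼ + 169/2) = -192*337/4 = -16176)
w(y) = -y (w(y) = y*(-1) = -y)
J + w(D) = -16176 - 1*(-24) = -16176 + 24 = -16152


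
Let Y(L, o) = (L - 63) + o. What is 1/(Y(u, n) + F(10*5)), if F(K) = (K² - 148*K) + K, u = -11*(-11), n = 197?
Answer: -1/4595 ≈ -0.00021763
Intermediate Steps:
u = 121
Y(L, o) = -63 + L + o (Y(L, o) = (-63 + L) + o = -63 + L + o)
F(K) = K² - 147*K
1/(Y(u, n) + F(10*5)) = 1/((-63 + 121 + 197) + (10*5)*(-147 + 10*5)) = 1/(255 + 50*(-147 + 50)) = 1/(255 + 50*(-97)) = 1/(255 - 4850) = 1/(-4595) = -1/4595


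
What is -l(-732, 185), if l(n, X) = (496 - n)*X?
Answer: -227180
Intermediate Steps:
l(n, X) = X*(496 - n)
-l(-732, 185) = -185*(496 - 1*(-732)) = -185*(496 + 732) = -185*1228 = -1*227180 = -227180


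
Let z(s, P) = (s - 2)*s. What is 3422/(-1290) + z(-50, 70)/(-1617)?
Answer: -493743/115885 ≈ -4.2606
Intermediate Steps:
z(s, P) = s*(-2 + s) (z(s, P) = (-2 + s)*s = s*(-2 + s))
3422/(-1290) + z(-50, 70)/(-1617) = 3422/(-1290) - 50*(-2 - 50)/(-1617) = 3422*(-1/1290) - 50*(-52)*(-1/1617) = -1711/645 + 2600*(-1/1617) = -1711/645 - 2600/1617 = -493743/115885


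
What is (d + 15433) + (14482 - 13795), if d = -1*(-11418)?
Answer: 27538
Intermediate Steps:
d = 11418
(d + 15433) + (14482 - 13795) = (11418 + 15433) + (14482 - 13795) = 26851 + 687 = 27538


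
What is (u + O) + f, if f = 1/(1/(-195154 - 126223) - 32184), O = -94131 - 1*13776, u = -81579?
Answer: -1959891096983711/10343197369 ≈ -1.8949e+5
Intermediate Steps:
O = -107907 (O = -94131 - 13776 = -107907)
f = -321377/10343197369 (f = 1/(1/(-321377) - 32184) = 1/(-1/321377 - 32184) = 1/(-10343197369/321377) = -321377/10343197369 ≈ -3.1071e-5)
(u + O) + f = (-81579 - 107907) - 321377/10343197369 = -189486 - 321377/10343197369 = -1959891096983711/10343197369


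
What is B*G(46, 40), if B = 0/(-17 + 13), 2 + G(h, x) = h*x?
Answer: 0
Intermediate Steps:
G(h, x) = -2 + h*x
B = 0 (B = 0/(-4) = 0*(-1/4) = 0)
B*G(46, 40) = 0*(-2 + 46*40) = 0*(-2 + 1840) = 0*1838 = 0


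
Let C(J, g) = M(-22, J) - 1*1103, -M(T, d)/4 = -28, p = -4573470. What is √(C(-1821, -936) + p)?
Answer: I*√4574461 ≈ 2138.8*I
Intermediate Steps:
M(T, d) = 112 (M(T, d) = -4*(-28) = 112)
C(J, g) = -991 (C(J, g) = 112 - 1*1103 = 112 - 1103 = -991)
√(C(-1821, -936) + p) = √(-991 - 4573470) = √(-4574461) = I*√4574461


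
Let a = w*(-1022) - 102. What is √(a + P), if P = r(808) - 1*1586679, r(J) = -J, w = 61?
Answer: I*√1649931 ≈ 1284.5*I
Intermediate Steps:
P = -1587487 (P = -1*808 - 1*1586679 = -808 - 1586679 = -1587487)
a = -62444 (a = 61*(-1022) - 102 = -62342 - 102 = -62444)
√(a + P) = √(-62444 - 1587487) = √(-1649931) = I*√1649931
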